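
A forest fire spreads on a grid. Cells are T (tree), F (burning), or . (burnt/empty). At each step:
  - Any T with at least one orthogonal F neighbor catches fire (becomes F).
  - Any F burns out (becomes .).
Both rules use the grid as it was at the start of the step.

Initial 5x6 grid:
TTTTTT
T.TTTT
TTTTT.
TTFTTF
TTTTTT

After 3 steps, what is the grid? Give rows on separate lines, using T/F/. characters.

Step 1: 6 trees catch fire, 2 burn out
  TTTTTT
  T.TTTT
  TTFTT.
  TF.FF.
  TTFTTF
Step 2: 8 trees catch fire, 6 burn out
  TTTTTT
  T.FTTT
  TF.FF.
  F.....
  TF.FF.
Step 3: 5 trees catch fire, 8 burn out
  TTFTTT
  T..FFT
  F.....
  ......
  F.....

TTFTTT
T..FFT
F.....
......
F.....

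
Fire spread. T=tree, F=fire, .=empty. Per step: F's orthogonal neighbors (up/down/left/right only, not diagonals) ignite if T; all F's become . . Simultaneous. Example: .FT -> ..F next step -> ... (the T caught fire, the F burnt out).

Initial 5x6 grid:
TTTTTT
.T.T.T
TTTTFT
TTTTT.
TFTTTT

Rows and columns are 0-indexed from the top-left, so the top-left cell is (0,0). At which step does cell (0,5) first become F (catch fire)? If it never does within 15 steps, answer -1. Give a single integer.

Step 1: cell (0,5)='T' (+6 fires, +2 burnt)
Step 2: cell (0,5)='T' (+9 fires, +6 burnt)
Step 3: cell (0,5)='F' (+5 fires, +9 burnt)
  -> target ignites at step 3
Step 4: cell (0,5)='.' (+3 fires, +5 burnt)
Step 5: cell (0,5)='.' (+1 fires, +3 burnt)
Step 6: cell (0,5)='.' (+0 fires, +1 burnt)
  fire out at step 6

3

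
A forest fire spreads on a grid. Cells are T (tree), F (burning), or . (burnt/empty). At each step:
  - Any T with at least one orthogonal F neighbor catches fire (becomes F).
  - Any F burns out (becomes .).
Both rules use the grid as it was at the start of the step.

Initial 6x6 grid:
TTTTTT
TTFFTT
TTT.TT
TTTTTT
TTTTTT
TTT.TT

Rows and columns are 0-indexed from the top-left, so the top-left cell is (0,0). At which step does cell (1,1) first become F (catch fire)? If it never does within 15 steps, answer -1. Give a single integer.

Step 1: cell (1,1)='F' (+5 fires, +2 burnt)
  -> target ignites at step 1
Step 2: cell (1,1)='.' (+7 fires, +5 burnt)
Step 3: cell (1,1)='.' (+8 fires, +7 burnt)
Step 4: cell (1,1)='.' (+6 fires, +8 burnt)
Step 5: cell (1,1)='.' (+4 fires, +6 burnt)
Step 6: cell (1,1)='.' (+2 fires, +4 burnt)
Step 7: cell (1,1)='.' (+0 fires, +2 burnt)
  fire out at step 7

1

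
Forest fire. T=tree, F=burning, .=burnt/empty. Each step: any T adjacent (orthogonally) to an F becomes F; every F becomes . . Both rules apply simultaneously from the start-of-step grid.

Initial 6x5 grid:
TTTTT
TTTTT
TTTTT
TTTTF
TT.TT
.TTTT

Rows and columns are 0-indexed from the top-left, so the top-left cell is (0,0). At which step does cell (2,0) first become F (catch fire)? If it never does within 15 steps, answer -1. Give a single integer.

Step 1: cell (2,0)='T' (+3 fires, +1 burnt)
Step 2: cell (2,0)='T' (+5 fires, +3 burnt)
Step 3: cell (2,0)='T' (+5 fires, +5 burnt)
Step 4: cell (2,0)='T' (+6 fires, +5 burnt)
Step 5: cell (2,0)='F' (+5 fires, +6 burnt)
  -> target ignites at step 5
Step 6: cell (2,0)='.' (+2 fires, +5 burnt)
Step 7: cell (2,0)='.' (+1 fires, +2 burnt)
Step 8: cell (2,0)='.' (+0 fires, +1 burnt)
  fire out at step 8

5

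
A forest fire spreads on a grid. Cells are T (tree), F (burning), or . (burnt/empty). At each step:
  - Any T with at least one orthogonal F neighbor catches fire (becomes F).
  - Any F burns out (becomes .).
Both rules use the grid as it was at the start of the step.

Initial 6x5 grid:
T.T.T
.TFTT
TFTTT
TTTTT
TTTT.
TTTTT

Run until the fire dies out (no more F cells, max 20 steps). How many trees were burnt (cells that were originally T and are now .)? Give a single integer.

Step 1: +6 fires, +2 burnt (F count now 6)
Step 2: +5 fires, +6 burnt (F count now 5)
Step 3: +6 fires, +5 burnt (F count now 6)
Step 4: +4 fires, +6 burnt (F count now 4)
Step 5: +1 fires, +4 burnt (F count now 1)
Step 6: +1 fires, +1 burnt (F count now 1)
Step 7: +0 fires, +1 burnt (F count now 0)
Fire out after step 7
Initially T: 24, now '.': 29
Total burnt (originally-T cells now '.'): 23

Answer: 23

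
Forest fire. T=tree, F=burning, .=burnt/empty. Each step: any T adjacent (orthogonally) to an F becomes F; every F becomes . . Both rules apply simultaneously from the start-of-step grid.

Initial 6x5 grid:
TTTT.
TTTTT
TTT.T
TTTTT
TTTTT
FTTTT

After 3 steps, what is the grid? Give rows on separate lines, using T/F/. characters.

Step 1: 2 trees catch fire, 1 burn out
  TTTT.
  TTTTT
  TTT.T
  TTTTT
  FTTTT
  .FTTT
Step 2: 3 trees catch fire, 2 burn out
  TTTT.
  TTTTT
  TTT.T
  FTTTT
  .FTTT
  ..FTT
Step 3: 4 trees catch fire, 3 burn out
  TTTT.
  TTTTT
  FTT.T
  .FTTT
  ..FTT
  ...FT

TTTT.
TTTTT
FTT.T
.FTTT
..FTT
...FT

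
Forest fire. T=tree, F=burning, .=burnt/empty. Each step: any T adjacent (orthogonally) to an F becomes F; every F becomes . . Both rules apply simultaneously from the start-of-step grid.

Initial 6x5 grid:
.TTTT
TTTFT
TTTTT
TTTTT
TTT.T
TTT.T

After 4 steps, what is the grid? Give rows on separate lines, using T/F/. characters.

Step 1: 4 trees catch fire, 1 burn out
  .TTFT
  TTF.F
  TTTFT
  TTTTT
  TTT.T
  TTT.T
Step 2: 6 trees catch fire, 4 burn out
  .TF.F
  TF...
  TTF.F
  TTTFT
  TTT.T
  TTT.T
Step 3: 5 trees catch fire, 6 burn out
  .F...
  F....
  TF...
  TTF.F
  TTT.T
  TTT.T
Step 4: 4 trees catch fire, 5 burn out
  .....
  .....
  F....
  TF...
  TTF.F
  TTT.T

.....
.....
F....
TF...
TTF.F
TTT.T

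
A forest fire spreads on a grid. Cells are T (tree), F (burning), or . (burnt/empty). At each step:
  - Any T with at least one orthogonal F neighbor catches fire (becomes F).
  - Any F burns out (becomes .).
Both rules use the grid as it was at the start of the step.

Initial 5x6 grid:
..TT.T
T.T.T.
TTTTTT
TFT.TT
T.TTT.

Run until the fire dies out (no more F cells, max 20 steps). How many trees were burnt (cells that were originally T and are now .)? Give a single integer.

Answer: 19

Derivation:
Step 1: +3 fires, +1 burnt (F count now 3)
Step 2: +4 fires, +3 burnt (F count now 4)
Step 3: +4 fires, +4 burnt (F count now 4)
Step 4: +3 fires, +4 burnt (F count now 3)
Step 5: +4 fires, +3 burnt (F count now 4)
Step 6: +1 fires, +4 burnt (F count now 1)
Step 7: +0 fires, +1 burnt (F count now 0)
Fire out after step 7
Initially T: 20, now '.': 29
Total burnt (originally-T cells now '.'): 19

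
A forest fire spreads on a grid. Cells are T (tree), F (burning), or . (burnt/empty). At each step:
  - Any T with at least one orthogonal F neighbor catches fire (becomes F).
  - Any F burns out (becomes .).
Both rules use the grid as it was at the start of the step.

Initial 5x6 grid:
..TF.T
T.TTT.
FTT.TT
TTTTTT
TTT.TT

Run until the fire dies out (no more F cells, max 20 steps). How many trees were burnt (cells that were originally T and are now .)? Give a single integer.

Answer: 20

Derivation:
Step 1: +5 fires, +2 burnt (F count now 5)
Step 2: +5 fires, +5 burnt (F count now 5)
Step 3: +3 fires, +5 burnt (F count now 3)
Step 4: +4 fires, +3 burnt (F count now 4)
Step 5: +2 fires, +4 burnt (F count now 2)
Step 6: +1 fires, +2 burnt (F count now 1)
Step 7: +0 fires, +1 burnt (F count now 0)
Fire out after step 7
Initially T: 21, now '.': 29
Total burnt (originally-T cells now '.'): 20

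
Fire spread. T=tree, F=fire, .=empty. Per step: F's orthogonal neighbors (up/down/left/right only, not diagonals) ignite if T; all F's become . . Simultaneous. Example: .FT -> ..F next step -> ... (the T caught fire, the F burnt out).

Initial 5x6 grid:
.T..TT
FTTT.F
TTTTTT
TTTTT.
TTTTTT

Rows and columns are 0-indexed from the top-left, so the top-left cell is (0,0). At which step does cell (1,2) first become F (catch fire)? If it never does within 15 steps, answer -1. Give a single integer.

Step 1: cell (1,2)='T' (+4 fires, +2 burnt)
Step 2: cell (1,2)='F' (+6 fires, +4 burnt)
  -> target ignites at step 2
Step 3: cell (1,2)='.' (+6 fires, +6 burnt)
Step 4: cell (1,2)='.' (+4 fires, +6 burnt)
Step 5: cell (1,2)='.' (+3 fires, +4 burnt)
Step 6: cell (1,2)='.' (+0 fires, +3 burnt)
  fire out at step 6

2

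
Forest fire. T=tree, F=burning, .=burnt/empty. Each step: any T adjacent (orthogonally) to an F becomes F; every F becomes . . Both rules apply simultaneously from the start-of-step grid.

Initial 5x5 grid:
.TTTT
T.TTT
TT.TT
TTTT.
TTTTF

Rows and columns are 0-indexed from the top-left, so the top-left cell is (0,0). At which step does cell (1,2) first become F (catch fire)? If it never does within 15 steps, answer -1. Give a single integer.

Step 1: cell (1,2)='T' (+1 fires, +1 burnt)
Step 2: cell (1,2)='T' (+2 fires, +1 burnt)
Step 3: cell (1,2)='T' (+3 fires, +2 burnt)
Step 4: cell (1,2)='T' (+4 fires, +3 burnt)
Step 5: cell (1,2)='F' (+5 fires, +4 burnt)
  -> target ignites at step 5
Step 6: cell (1,2)='.' (+3 fires, +5 burnt)
Step 7: cell (1,2)='.' (+2 fires, +3 burnt)
Step 8: cell (1,2)='.' (+0 fires, +2 burnt)
  fire out at step 8

5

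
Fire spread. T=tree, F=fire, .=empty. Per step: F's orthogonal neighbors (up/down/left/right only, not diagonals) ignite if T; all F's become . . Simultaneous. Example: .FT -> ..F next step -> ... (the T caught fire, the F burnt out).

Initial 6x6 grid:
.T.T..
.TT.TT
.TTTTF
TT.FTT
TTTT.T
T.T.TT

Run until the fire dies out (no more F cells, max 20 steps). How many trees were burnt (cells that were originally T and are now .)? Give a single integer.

Answer: 22

Derivation:
Step 1: +6 fires, +2 burnt (F count now 6)
Step 2: +4 fires, +6 burnt (F count now 4)
Step 3: +5 fires, +4 burnt (F count now 5)
Step 4: +4 fires, +5 burnt (F count now 4)
Step 5: +3 fires, +4 burnt (F count now 3)
Step 6: +0 fires, +3 burnt (F count now 0)
Fire out after step 6
Initially T: 23, now '.': 35
Total burnt (originally-T cells now '.'): 22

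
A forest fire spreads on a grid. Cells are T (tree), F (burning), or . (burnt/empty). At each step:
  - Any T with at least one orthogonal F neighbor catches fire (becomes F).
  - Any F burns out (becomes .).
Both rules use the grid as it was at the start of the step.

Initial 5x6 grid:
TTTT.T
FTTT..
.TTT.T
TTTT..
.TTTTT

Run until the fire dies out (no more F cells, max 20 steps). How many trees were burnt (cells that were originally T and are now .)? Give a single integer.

Answer: 19

Derivation:
Step 1: +2 fires, +1 burnt (F count now 2)
Step 2: +3 fires, +2 burnt (F count now 3)
Step 3: +4 fires, +3 burnt (F count now 4)
Step 4: +5 fires, +4 burnt (F count now 5)
Step 5: +2 fires, +5 burnt (F count now 2)
Step 6: +1 fires, +2 burnt (F count now 1)
Step 7: +1 fires, +1 burnt (F count now 1)
Step 8: +1 fires, +1 burnt (F count now 1)
Step 9: +0 fires, +1 burnt (F count now 0)
Fire out after step 9
Initially T: 21, now '.': 28
Total burnt (originally-T cells now '.'): 19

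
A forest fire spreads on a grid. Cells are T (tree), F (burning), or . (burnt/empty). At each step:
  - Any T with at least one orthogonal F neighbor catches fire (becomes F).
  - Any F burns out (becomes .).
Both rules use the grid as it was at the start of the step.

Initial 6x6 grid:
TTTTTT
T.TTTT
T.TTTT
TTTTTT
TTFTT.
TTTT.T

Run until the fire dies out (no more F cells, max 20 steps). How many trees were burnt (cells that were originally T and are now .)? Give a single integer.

Step 1: +4 fires, +1 burnt (F count now 4)
Step 2: +7 fires, +4 burnt (F count now 7)
Step 3: +5 fires, +7 burnt (F count now 5)
Step 4: +5 fires, +5 burnt (F count now 5)
Step 5: +5 fires, +5 burnt (F count now 5)
Step 6: +3 fires, +5 burnt (F count now 3)
Step 7: +1 fires, +3 burnt (F count now 1)
Step 8: +0 fires, +1 burnt (F count now 0)
Fire out after step 8
Initially T: 31, now '.': 35
Total burnt (originally-T cells now '.'): 30

Answer: 30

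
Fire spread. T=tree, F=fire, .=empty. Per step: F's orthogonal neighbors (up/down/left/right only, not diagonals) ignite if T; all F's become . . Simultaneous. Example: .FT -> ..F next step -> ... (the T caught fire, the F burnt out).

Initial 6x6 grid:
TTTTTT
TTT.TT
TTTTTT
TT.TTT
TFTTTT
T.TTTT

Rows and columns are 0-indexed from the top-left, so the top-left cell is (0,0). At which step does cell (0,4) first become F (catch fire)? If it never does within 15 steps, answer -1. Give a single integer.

Step 1: cell (0,4)='T' (+3 fires, +1 burnt)
Step 2: cell (0,4)='T' (+5 fires, +3 burnt)
Step 3: cell (0,4)='T' (+6 fires, +5 burnt)
Step 4: cell (0,4)='T' (+7 fires, +6 burnt)
Step 5: cell (0,4)='T' (+5 fires, +7 burnt)
Step 6: cell (0,4)='T' (+3 fires, +5 burnt)
Step 7: cell (0,4)='F' (+2 fires, +3 burnt)
  -> target ignites at step 7
Step 8: cell (0,4)='.' (+1 fires, +2 burnt)
Step 9: cell (0,4)='.' (+0 fires, +1 burnt)
  fire out at step 9

7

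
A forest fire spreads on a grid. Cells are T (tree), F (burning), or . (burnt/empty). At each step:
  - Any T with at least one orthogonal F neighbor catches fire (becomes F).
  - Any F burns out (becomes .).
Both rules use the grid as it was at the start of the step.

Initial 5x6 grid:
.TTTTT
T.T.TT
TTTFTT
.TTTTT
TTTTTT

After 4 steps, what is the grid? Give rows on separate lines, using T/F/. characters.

Step 1: 3 trees catch fire, 1 burn out
  .TTTTT
  T.T.TT
  TTF.FT
  .TTFTT
  TTTTTT
Step 2: 7 trees catch fire, 3 burn out
  .TTTTT
  T.F.FT
  TF...F
  .TF.FT
  TTTFTT
Step 3: 8 trees catch fire, 7 burn out
  .TFTFT
  T....F
  F.....
  .F...F
  TTF.FT
Step 4: 6 trees catch fire, 8 burn out
  .F.F.F
  F.....
  ......
  ......
  TF...F

.F.F.F
F.....
......
......
TF...F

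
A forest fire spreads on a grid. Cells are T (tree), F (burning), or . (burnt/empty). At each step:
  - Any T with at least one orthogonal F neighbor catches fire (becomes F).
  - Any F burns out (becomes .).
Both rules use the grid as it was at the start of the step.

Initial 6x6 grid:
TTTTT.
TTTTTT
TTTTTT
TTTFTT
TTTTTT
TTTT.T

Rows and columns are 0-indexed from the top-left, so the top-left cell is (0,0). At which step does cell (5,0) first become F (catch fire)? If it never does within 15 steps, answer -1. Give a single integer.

Step 1: cell (5,0)='T' (+4 fires, +1 burnt)
Step 2: cell (5,0)='T' (+8 fires, +4 burnt)
Step 3: cell (5,0)='T' (+9 fires, +8 burnt)
Step 4: cell (5,0)='T' (+8 fires, +9 burnt)
Step 5: cell (5,0)='F' (+3 fires, +8 burnt)
  -> target ignites at step 5
Step 6: cell (5,0)='.' (+1 fires, +3 burnt)
Step 7: cell (5,0)='.' (+0 fires, +1 burnt)
  fire out at step 7

5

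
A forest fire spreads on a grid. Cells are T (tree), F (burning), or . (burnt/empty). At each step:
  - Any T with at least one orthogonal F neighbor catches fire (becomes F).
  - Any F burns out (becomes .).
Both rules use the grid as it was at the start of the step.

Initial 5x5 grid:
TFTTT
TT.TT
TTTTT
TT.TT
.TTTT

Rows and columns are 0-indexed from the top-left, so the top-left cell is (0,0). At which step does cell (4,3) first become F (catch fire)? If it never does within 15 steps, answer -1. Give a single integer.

Step 1: cell (4,3)='T' (+3 fires, +1 burnt)
Step 2: cell (4,3)='T' (+3 fires, +3 burnt)
Step 3: cell (4,3)='T' (+5 fires, +3 burnt)
Step 4: cell (4,3)='T' (+4 fires, +5 burnt)
Step 5: cell (4,3)='T' (+3 fires, +4 burnt)
Step 6: cell (4,3)='F' (+2 fires, +3 burnt)
  -> target ignites at step 6
Step 7: cell (4,3)='.' (+1 fires, +2 burnt)
Step 8: cell (4,3)='.' (+0 fires, +1 burnt)
  fire out at step 8

6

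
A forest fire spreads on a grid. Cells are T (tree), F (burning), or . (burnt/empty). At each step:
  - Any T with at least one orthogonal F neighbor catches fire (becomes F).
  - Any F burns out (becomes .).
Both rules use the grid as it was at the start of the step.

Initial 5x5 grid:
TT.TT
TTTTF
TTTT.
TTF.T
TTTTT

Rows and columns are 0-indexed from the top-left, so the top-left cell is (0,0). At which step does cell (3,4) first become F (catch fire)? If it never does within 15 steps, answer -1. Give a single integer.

Step 1: cell (3,4)='T' (+5 fires, +2 burnt)
Step 2: cell (3,4)='T' (+7 fires, +5 burnt)
Step 3: cell (3,4)='T' (+4 fires, +7 burnt)
Step 4: cell (3,4)='F' (+3 fires, +4 burnt)
  -> target ignites at step 4
Step 5: cell (3,4)='.' (+1 fires, +3 burnt)
Step 6: cell (3,4)='.' (+0 fires, +1 burnt)
  fire out at step 6

4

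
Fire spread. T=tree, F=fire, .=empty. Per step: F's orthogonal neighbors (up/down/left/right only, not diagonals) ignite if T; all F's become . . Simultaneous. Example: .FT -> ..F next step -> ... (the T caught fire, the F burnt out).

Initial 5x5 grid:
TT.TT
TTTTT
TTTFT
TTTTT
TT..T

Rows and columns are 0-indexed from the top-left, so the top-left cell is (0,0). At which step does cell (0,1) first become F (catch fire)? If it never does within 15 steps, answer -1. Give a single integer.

Step 1: cell (0,1)='T' (+4 fires, +1 burnt)
Step 2: cell (0,1)='T' (+6 fires, +4 burnt)
Step 3: cell (0,1)='T' (+5 fires, +6 burnt)
Step 4: cell (0,1)='F' (+4 fires, +5 burnt)
  -> target ignites at step 4
Step 5: cell (0,1)='.' (+2 fires, +4 burnt)
Step 6: cell (0,1)='.' (+0 fires, +2 burnt)
  fire out at step 6

4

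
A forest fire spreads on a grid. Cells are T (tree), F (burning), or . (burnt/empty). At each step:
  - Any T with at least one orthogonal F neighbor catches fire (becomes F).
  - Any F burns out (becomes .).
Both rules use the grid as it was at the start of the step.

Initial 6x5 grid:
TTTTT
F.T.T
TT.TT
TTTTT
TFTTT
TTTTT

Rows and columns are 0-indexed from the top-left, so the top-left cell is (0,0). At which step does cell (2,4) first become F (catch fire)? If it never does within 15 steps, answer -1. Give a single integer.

Step 1: cell (2,4)='T' (+6 fires, +2 burnt)
Step 2: cell (2,4)='T' (+7 fires, +6 burnt)
Step 3: cell (2,4)='T' (+4 fires, +7 burnt)
Step 4: cell (2,4)='T' (+5 fires, +4 burnt)
Step 5: cell (2,4)='F' (+2 fires, +5 burnt)
  -> target ignites at step 5
Step 6: cell (2,4)='.' (+1 fires, +2 burnt)
Step 7: cell (2,4)='.' (+0 fires, +1 burnt)
  fire out at step 7

5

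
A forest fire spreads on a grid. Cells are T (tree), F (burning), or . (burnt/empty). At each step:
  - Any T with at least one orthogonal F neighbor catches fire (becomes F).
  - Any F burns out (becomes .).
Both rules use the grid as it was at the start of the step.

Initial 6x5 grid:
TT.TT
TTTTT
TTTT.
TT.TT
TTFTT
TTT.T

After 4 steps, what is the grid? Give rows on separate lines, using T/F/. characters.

Step 1: 3 trees catch fire, 1 burn out
  TT.TT
  TTTTT
  TTTT.
  TT.TT
  TF.FT
  TTF.T
Step 2: 5 trees catch fire, 3 burn out
  TT.TT
  TTTTT
  TTTT.
  TF.FT
  F...F
  TF..T
Step 3: 6 trees catch fire, 5 burn out
  TT.TT
  TTTTT
  TFTF.
  F...F
  .....
  F...F
Step 4: 4 trees catch fire, 6 burn out
  TT.TT
  TFTFT
  F.F..
  .....
  .....
  .....

TT.TT
TFTFT
F.F..
.....
.....
.....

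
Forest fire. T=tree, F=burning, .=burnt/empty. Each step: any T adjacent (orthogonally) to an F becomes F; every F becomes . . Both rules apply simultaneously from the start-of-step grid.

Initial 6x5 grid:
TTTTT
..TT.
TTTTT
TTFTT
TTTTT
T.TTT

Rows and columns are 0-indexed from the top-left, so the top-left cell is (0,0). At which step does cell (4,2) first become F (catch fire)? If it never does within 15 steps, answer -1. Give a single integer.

Step 1: cell (4,2)='F' (+4 fires, +1 burnt)
  -> target ignites at step 1
Step 2: cell (4,2)='.' (+8 fires, +4 burnt)
Step 3: cell (4,2)='.' (+7 fires, +8 burnt)
Step 4: cell (4,2)='.' (+4 fires, +7 burnt)
Step 5: cell (4,2)='.' (+2 fires, +4 burnt)
Step 6: cell (4,2)='.' (+0 fires, +2 burnt)
  fire out at step 6

1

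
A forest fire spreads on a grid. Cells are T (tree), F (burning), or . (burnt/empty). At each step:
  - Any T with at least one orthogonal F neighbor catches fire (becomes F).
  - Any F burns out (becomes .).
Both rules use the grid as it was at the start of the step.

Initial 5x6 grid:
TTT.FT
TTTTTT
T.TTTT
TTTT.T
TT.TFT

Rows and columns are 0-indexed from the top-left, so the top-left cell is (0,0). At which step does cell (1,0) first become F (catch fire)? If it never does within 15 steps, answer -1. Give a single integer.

Step 1: cell (1,0)='T' (+4 fires, +2 burnt)
Step 2: cell (1,0)='T' (+5 fires, +4 burnt)
Step 3: cell (1,0)='T' (+4 fires, +5 burnt)
Step 4: cell (1,0)='T' (+4 fires, +4 burnt)
Step 5: cell (1,0)='F' (+4 fires, +4 burnt)
  -> target ignites at step 5
Step 6: cell (1,0)='.' (+3 fires, +4 burnt)
Step 7: cell (1,0)='.' (+0 fires, +3 burnt)
  fire out at step 7

5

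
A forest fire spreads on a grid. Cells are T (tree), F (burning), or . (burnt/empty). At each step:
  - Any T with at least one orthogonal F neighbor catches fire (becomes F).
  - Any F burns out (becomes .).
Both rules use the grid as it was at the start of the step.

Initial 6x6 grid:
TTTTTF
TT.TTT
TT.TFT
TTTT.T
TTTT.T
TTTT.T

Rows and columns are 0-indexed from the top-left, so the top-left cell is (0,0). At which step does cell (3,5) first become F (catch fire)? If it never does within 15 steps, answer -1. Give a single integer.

Step 1: cell (3,5)='T' (+5 fires, +2 burnt)
Step 2: cell (3,5)='F' (+4 fires, +5 burnt)
  -> target ignites at step 2
Step 3: cell (3,5)='.' (+4 fires, +4 burnt)
Step 4: cell (3,5)='.' (+5 fires, +4 burnt)
Step 5: cell (3,5)='.' (+6 fires, +5 burnt)
Step 6: cell (3,5)='.' (+4 fires, +6 burnt)
Step 7: cell (3,5)='.' (+1 fires, +4 burnt)
Step 8: cell (3,5)='.' (+0 fires, +1 burnt)
  fire out at step 8

2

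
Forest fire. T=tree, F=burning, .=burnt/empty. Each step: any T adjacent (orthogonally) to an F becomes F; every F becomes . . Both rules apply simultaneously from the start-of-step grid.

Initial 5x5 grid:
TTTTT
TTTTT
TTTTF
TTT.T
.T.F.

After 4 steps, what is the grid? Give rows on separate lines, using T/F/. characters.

Step 1: 3 trees catch fire, 2 burn out
  TTTTT
  TTTTF
  TTTF.
  TTT.F
  .T...
Step 2: 3 trees catch fire, 3 burn out
  TTTTF
  TTTF.
  TTF..
  TTT..
  .T...
Step 3: 4 trees catch fire, 3 burn out
  TTTF.
  TTF..
  TF...
  TTF..
  .T...
Step 4: 4 trees catch fire, 4 burn out
  TTF..
  TF...
  F....
  TF...
  .T...

TTF..
TF...
F....
TF...
.T...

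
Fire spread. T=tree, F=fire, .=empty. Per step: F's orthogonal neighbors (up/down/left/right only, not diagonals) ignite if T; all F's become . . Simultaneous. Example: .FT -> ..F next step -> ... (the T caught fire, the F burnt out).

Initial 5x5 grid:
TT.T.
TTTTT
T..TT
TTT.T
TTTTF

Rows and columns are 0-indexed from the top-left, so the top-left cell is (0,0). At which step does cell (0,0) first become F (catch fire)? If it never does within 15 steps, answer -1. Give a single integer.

Step 1: cell (0,0)='T' (+2 fires, +1 burnt)
Step 2: cell (0,0)='T' (+2 fires, +2 burnt)
Step 3: cell (0,0)='T' (+4 fires, +2 burnt)
Step 4: cell (0,0)='T' (+3 fires, +4 burnt)
Step 5: cell (0,0)='T' (+3 fires, +3 burnt)
Step 6: cell (0,0)='T' (+2 fires, +3 burnt)
Step 7: cell (0,0)='T' (+2 fires, +2 burnt)
Step 8: cell (0,0)='F' (+1 fires, +2 burnt)
  -> target ignites at step 8
Step 9: cell (0,0)='.' (+0 fires, +1 burnt)
  fire out at step 9

8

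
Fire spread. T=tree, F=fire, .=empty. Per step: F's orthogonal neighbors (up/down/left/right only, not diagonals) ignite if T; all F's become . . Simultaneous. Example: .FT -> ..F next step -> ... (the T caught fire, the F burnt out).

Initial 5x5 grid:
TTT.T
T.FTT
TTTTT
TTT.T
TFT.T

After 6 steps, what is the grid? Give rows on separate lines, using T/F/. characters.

Step 1: 6 trees catch fire, 2 burn out
  TTF.T
  T..FT
  TTFTT
  TFT.T
  F.F.T
Step 2: 6 trees catch fire, 6 burn out
  TF..T
  T...F
  TF.FT
  F.F.T
  ....T
Step 3: 4 trees catch fire, 6 burn out
  F...F
  T....
  F...F
  ....T
  ....T
Step 4: 2 trees catch fire, 4 burn out
  .....
  F....
  .....
  ....F
  ....T
Step 5: 1 trees catch fire, 2 burn out
  .....
  .....
  .....
  .....
  ....F
Step 6: 0 trees catch fire, 1 burn out
  .....
  .....
  .....
  .....
  .....

.....
.....
.....
.....
.....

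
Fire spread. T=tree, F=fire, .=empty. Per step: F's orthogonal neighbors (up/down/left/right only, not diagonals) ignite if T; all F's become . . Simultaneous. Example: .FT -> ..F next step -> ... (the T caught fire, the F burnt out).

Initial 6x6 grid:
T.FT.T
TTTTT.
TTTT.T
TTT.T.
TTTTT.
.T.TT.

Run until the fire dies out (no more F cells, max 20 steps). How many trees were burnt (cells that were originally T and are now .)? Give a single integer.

Answer: 23

Derivation:
Step 1: +2 fires, +1 burnt (F count now 2)
Step 2: +3 fires, +2 burnt (F count now 3)
Step 3: +5 fires, +3 burnt (F count now 5)
Step 4: +4 fires, +5 burnt (F count now 4)
Step 5: +3 fires, +4 burnt (F count now 3)
Step 6: +4 fires, +3 burnt (F count now 4)
Step 7: +2 fires, +4 burnt (F count now 2)
Step 8: +0 fires, +2 burnt (F count now 0)
Fire out after step 8
Initially T: 25, now '.': 34
Total burnt (originally-T cells now '.'): 23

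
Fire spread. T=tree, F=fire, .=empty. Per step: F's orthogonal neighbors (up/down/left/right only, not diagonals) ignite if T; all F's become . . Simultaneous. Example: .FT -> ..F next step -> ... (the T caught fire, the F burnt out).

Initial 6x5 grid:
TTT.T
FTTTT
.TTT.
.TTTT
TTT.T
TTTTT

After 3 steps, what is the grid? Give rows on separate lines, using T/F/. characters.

Step 1: 2 trees catch fire, 1 burn out
  FTT.T
  .FTTT
  .TTT.
  .TTTT
  TTT.T
  TTTTT
Step 2: 3 trees catch fire, 2 burn out
  .FT.T
  ..FTT
  .FTT.
  .TTTT
  TTT.T
  TTTTT
Step 3: 4 trees catch fire, 3 burn out
  ..F.T
  ...FT
  ..FT.
  .FTTT
  TTT.T
  TTTTT

..F.T
...FT
..FT.
.FTTT
TTT.T
TTTTT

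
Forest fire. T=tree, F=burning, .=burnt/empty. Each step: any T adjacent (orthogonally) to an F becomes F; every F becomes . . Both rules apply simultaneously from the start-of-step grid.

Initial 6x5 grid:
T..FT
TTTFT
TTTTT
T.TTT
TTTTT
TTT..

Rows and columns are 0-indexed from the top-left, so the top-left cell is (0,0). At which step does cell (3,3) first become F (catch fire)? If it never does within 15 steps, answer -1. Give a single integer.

Step 1: cell (3,3)='T' (+4 fires, +2 burnt)
Step 2: cell (3,3)='F' (+4 fires, +4 burnt)
  -> target ignites at step 2
Step 3: cell (3,3)='.' (+5 fires, +4 burnt)
Step 4: cell (3,3)='.' (+4 fires, +5 burnt)
Step 5: cell (3,3)='.' (+3 fires, +4 burnt)
Step 6: cell (3,3)='.' (+2 fires, +3 burnt)
Step 7: cell (3,3)='.' (+1 fires, +2 burnt)
Step 8: cell (3,3)='.' (+0 fires, +1 burnt)
  fire out at step 8

2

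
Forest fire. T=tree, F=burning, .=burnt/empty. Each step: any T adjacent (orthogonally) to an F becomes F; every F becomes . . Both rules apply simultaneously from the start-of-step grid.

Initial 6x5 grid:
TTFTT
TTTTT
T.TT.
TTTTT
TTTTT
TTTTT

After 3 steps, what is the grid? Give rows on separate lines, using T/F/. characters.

Step 1: 3 trees catch fire, 1 burn out
  TF.FT
  TTFTT
  T.TT.
  TTTTT
  TTTTT
  TTTTT
Step 2: 5 trees catch fire, 3 burn out
  F...F
  TF.FT
  T.FT.
  TTTTT
  TTTTT
  TTTTT
Step 3: 4 trees catch fire, 5 burn out
  .....
  F...F
  T..F.
  TTFTT
  TTTTT
  TTTTT

.....
F...F
T..F.
TTFTT
TTTTT
TTTTT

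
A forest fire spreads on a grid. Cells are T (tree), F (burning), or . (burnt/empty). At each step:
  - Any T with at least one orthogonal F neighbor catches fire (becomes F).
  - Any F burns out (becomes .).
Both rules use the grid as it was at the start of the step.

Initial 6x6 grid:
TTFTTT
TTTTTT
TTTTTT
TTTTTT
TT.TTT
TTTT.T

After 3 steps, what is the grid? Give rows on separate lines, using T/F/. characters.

Step 1: 3 trees catch fire, 1 burn out
  TF.FTT
  TTFTTT
  TTTTTT
  TTTTTT
  TT.TTT
  TTTT.T
Step 2: 5 trees catch fire, 3 burn out
  F...FT
  TF.FTT
  TTFTTT
  TTTTTT
  TT.TTT
  TTTT.T
Step 3: 6 trees catch fire, 5 burn out
  .....F
  F...FT
  TF.FTT
  TTFTTT
  TT.TTT
  TTTT.T

.....F
F...FT
TF.FTT
TTFTTT
TT.TTT
TTTT.T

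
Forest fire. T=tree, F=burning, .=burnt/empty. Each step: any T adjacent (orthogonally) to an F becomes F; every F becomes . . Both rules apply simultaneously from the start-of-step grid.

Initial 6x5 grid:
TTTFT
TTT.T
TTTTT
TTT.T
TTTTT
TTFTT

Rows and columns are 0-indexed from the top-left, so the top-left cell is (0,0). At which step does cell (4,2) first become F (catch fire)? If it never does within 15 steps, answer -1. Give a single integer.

Step 1: cell (4,2)='F' (+5 fires, +2 burnt)
  -> target ignites at step 1
Step 2: cell (4,2)='.' (+8 fires, +5 burnt)
Step 3: cell (4,2)='.' (+7 fires, +8 burnt)
Step 4: cell (4,2)='.' (+5 fires, +7 burnt)
Step 5: cell (4,2)='.' (+1 fires, +5 burnt)
Step 6: cell (4,2)='.' (+0 fires, +1 burnt)
  fire out at step 6

1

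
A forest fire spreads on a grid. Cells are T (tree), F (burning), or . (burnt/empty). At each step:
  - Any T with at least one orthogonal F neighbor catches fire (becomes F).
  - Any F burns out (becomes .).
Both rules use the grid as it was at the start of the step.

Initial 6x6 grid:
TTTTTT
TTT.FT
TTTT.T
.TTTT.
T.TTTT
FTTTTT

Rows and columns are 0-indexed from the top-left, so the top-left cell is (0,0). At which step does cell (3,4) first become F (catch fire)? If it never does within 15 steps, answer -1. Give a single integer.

Step 1: cell (3,4)='T' (+4 fires, +2 burnt)
Step 2: cell (3,4)='T' (+4 fires, +4 burnt)
Step 3: cell (3,4)='T' (+3 fires, +4 burnt)
Step 4: cell (3,4)='T' (+5 fires, +3 burnt)
Step 5: cell (3,4)='T' (+7 fires, +5 burnt)
Step 6: cell (3,4)='F' (+5 fires, +7 burnt)
  -> target ignites at step 6
Step 7: cell (3,4)='.' (+1 fires, +5 burnt)
Step 8: cell (3,4)='.' (+0 fires, +1 burnt)
  fire out at step 8

6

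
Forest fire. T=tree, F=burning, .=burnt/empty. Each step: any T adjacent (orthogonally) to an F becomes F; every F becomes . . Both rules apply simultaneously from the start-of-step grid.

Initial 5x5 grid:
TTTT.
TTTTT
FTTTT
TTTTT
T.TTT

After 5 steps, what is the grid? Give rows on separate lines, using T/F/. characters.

Step 1: 3 trees catch fire, 1 burn out
  TTTT.
  FTTTT
  .FTTT
  FTTTT
  T.TTT
Step 2: 5 trees catch fire, 3 burn out
  FTTT.
  .FTTT
  ..FTT
  .FTTT
  F.TTT
Step 3: 4 trees catch fire, 5 burn out
  .FTT.
  ..FTT
  ...FT
  ..FTT
  ..TTT
Step 4: 5 trees catch fire, 4 burn out
  ..FT.
  ...FT
  ....F
  ...FT
  ..FTT
Step 5: 4 trees catch fire, 5 burn out
  ...F.
  ....F
  .....
  ....F
  ...FT

...F.
....F
.....
....F
...FT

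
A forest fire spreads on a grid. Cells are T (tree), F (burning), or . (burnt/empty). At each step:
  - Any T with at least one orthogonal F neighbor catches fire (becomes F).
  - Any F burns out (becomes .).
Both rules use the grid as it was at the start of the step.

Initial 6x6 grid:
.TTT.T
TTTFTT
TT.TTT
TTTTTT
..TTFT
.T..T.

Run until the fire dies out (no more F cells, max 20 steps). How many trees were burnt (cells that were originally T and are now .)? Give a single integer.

Answer: 24

Derivation:
Step 1: +8 fires, +2 burnt (F count now 8)
Step 2: +7 fires, +8 burnt (F count now 7)
Step 3: +6 fires, +7 burnt (F count now 6)
Step 4: +2 fires, +6 burnt (F count now 2)
Step 5: +1 fires, +2 burnt (F count now 1)
Step 6: +0 fires, +1 burnt (F count now 0)
Fire out after step 6
Initially T: 25, now '.': 35
Total burnt (originally-T cells now '.'): 24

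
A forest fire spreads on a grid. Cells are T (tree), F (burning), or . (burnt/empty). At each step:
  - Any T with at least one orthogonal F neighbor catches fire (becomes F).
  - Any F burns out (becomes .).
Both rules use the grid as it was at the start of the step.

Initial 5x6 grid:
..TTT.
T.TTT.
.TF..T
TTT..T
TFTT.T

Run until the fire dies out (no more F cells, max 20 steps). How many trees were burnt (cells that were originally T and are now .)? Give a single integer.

Step 1: +6 fires, +2 burnt (F count now 6)
Step 2: +4 fires, +6 burnt (F count now 4)
Step 3: +2 fires, +4 burnt (F count now 2)
Step 4: +1 fires, +2 burnt (F count now 1)
Step 5: +0 fires, +1 burnt (F count now 0)
Fire out after step 5
Initially T: 17, now '.': 26
Total burnt (originally-T cells now '.'): 13

Answer: 13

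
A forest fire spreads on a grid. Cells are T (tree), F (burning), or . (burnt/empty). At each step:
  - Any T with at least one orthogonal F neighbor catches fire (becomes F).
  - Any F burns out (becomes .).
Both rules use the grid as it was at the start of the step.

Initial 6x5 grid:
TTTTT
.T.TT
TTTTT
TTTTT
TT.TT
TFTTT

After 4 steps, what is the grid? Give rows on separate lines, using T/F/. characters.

Step 1: 3 trees catch fire, 1 burn out
  TTTTT
  .T.TT
  TTTTT
  TTTTT
  TF.TT
  F.FTT
Step 2: 3 trees catch fire, 3 burn out
  TTTTT
  .T.TT
  TTTTT
  TFTTT
  F..TT
  ...FT
Step 3: 5 trees catch fire, 3 burn out
  TTTTT
  .T.TT
  TFTTT
  F.FTT
  ...FT
  ....F
Step 4: 5 trees catch fire, 5 burn out
  TTTTT
  .F.TT
  F.FTT
  ...FT
  ....F
  .....

TTTTT
.F.TT
F.FTT
...FT
....F
.....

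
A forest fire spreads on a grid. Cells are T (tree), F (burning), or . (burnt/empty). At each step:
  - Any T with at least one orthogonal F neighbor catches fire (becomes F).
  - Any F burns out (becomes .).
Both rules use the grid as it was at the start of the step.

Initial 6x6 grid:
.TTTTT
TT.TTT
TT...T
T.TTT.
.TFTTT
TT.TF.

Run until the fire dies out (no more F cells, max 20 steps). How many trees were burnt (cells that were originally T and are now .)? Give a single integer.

Answer: 10

Derivation:
Step 1: +5 fires, +2 burnt (F count now 5)
Step 2: +4 fires, +5 burnt (F count now 4)
Step 3: +1 fires, +4 burnt (F count now 1)
Step 4: +0 fires, +1 burnt (F count now 0)
Fire out after step 4
Initially T: 24, now '.': 22
Total burnt (originally-T cells now '.'): 10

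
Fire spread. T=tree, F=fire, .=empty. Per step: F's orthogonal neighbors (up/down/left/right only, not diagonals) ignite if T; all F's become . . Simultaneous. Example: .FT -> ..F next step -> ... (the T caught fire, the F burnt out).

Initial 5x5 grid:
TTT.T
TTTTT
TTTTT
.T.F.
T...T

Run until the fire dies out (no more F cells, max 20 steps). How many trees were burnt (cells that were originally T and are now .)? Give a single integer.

Answer: 15

Derivation:
Step 1: +1 fires, +1 burnt (F count now 1)
Step 2: +3 fires, +1 burnt (F count now 3)
Step 3: +3 fires, +3 burnt (F count now 3)
Step 4: +5 fires, +3 burnt (F count now 5)
Step 5: +2 fires, +5 burnt (F count now 2)
Step 6: +1 fires, +2 burnt (F count now 1)
Step 7: +0 fires, +1 burnt (F count now 0)
Fire out after step 7
Initially T: 17, now '.': 23
Total burnt (originally-T cells now '.'): 15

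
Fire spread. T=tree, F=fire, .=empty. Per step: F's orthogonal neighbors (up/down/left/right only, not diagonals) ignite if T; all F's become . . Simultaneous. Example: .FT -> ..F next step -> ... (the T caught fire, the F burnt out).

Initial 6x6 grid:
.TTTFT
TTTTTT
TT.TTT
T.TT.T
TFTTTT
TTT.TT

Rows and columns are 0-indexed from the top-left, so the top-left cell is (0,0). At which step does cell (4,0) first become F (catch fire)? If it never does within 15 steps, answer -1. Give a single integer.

Step 1: cell (4,0)='F' (+6 fires, +2 burnt)
  -> target ignites at step 1
Step 2: cell (4,0)='.' (+9 fires, +6 burnt)
Step 3: cell (4,0)='.' (+7 fires, +9 burnt)
Step 4: cell (4,0)='.' (+6 fires, +7 burnt)
Step 5: cell (4,0)='.' (+1 fires, +6 burnt)
Step 6: cell (4,0)='.' (+0 fires, +1 burnt)
  fire out at step 6

1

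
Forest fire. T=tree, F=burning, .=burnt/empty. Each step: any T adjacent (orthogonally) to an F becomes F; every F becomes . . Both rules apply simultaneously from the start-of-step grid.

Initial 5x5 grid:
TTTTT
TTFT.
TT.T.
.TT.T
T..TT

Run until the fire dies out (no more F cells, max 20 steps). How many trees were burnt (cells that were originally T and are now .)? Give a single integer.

Answer: 13

Derivation:
Step 1: +3 fires, +1 burnt (F count now 3)
Step 2: +5 fires, +3 burnt (F count now 5)
Step 3: +4 fires, +5 burnt (F count now 4)
Step 4: +1 fires, +4 burnt (F count now 1)
Step 5: +0 fires, +1 burnt (F count now 0)
Fire out after step 5
Initially T: 17, now '.': 21
Total burnt (originally-T cells now '.'): 13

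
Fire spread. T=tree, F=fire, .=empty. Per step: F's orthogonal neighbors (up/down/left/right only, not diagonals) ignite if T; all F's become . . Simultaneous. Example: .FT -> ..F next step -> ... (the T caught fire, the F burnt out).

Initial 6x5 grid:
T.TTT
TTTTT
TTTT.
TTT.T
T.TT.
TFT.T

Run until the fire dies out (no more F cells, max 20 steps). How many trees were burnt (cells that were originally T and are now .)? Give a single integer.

Answer: 21

Derivation:
Step 1: +2 fires, +1 burnt (F count now 2)
Step 2: +2 fires, +2 burnt (F count now 2)
Step 3: +3 fires, +2 burnt (F count now 3)
Step 4: +3 fires, +3 burnt (F count now 3)
Step 5: +4 fires, +3 burnt (F count now 4)
Step 6: +4 fires, +4 burnt (F count now 4)
Step 7: +2 fires, +4 burnt (F count now 2)
Step 8: +1 fires, +2 burnt (F count now 1)
Step 9: +0 fires, +1 burnt (F count now 0)
Fire out after step 9
Initially T: 23, now '.': 28
Total burnt (originally-T cells now '.'): 21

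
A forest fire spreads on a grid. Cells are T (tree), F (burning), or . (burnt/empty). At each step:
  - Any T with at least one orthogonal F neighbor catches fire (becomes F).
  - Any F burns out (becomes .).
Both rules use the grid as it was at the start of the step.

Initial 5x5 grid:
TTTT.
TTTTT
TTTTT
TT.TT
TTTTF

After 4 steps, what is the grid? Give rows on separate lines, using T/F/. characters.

Step 1: 2 trees catch fire, 1 burn out
  TTTT.
  TTTTT
  TTTTT
  TT.TF
  TTTF.
Step 2: 3 trees catch fire, 2 burn out
  TTTT.
  TTTTT
  TTTTF
  TT.F.
  TTF..
Step 3: 3 trees catch fire, 3 burn out
  TTTT.
  TTTTF
  TTTF.
  TT...
  TF...
Step 4: 4 trees catch fire, 3 burn out
  TTTT.
  TTTF.
  TTF..
  TF...
  F....

TTTT.
TTTF.
TTF..
TF...
F....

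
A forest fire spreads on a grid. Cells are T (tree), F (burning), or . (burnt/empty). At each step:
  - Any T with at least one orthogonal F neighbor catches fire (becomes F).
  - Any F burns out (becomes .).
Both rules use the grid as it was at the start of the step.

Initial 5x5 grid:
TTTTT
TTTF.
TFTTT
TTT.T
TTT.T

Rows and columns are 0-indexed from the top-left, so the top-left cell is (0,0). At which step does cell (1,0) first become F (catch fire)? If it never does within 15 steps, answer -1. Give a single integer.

Step 1: cell (1,0)='T' (+7 fires, +2 burnt)
Step 2: cell (1,0)='F' (+8 fires, +7 burnt)
  -> target ignites at step 2
Step 3: cell (1,0)='.' (+4 fires, +8 burnt)
Step 4: cell (1,0)='.' (+1 fires, +4 burnt)
Step 5: cell (1,0)='.' (+0 fires, +1 burnt)
  fire out at step 5

2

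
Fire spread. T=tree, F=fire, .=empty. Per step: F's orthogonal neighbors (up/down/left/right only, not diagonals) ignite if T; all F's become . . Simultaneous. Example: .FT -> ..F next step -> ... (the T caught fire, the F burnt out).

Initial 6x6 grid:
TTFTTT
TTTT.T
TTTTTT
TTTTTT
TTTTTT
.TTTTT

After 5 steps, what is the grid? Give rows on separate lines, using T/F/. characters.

Step 1: 3 trees catch fire, 1 burn out
  TF.FTT
  TTFT.T
  TTTTTT
  TTTTTT
  TTTTTT
  .TTTTT
Step 2: 5 trees catch fire, 3 burn out
  F...FT
  TF.F.T
  TTFTTT
  TTTTTT
  TTTTTT
  .TTTTT
Step 3: 5 trees catch fire, 5 burn out
  .....F
  F....T
  TF.FTT
  TTFTTT
  TTTTTT
  .TTTTT
Step 4: 6 trees catch fire, 5 burn out
  ......
  .....F
  F...FT
  TF.FTT
  TTFTTT
  .TTTTT
Step 5: 6 trees catch fire, 6 burn out
  ......
  ......
  .....F
  F...FT
  TF.FTT
  .TFTTT

......
......
.....F
F...FT
TF.FTT
.TFTTT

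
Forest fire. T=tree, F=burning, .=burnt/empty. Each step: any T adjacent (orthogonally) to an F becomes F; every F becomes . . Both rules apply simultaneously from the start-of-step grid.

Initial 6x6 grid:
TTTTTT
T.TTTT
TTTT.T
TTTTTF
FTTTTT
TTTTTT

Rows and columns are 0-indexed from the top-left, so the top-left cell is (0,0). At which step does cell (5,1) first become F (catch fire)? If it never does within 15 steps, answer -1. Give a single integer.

Step 1: cell (5,1)='T' (+6 fires, +2 burnt)
Step 2: cell (5,1)='F' (+8 fires, +6 burnt)
  -> target ignites at step 2
Step 3: cell (5,1)='.' (+9 fires, +8 burnt)
Step 4: cell (5,1)='.' (+5 fires, +9 burnt)
Step 5: cell (5,1)='.' (+3 fires, +5 burnt)
Step 6: cell (5,1)='.' (+1 fires, +3 burnt)
Step 7: cell (5,1)='.' (+0 fires, +1 burnt)
  fire out at step 7

2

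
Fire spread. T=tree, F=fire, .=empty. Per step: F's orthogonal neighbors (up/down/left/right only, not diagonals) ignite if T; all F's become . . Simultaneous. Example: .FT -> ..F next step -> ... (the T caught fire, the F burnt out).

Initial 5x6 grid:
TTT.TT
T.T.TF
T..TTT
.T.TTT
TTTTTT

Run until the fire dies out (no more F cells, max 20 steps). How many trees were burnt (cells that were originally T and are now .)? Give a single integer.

Answer: 16

Derivation:
Step 1: +3 fires, +1 burnt (F count now 3)
Step 2: +3 fires, +3 burnt (F count now 3)
Step 3: +3 fires, +3 burnt (F count now 3)
Step 4: +2 fires, +3 burnt (F count now 2)
Step 5: +1 fires, +2 burnt (F count now 1)
Step 6: +1 fires, +1 burnt (F count now 1)
Step 7: +1 fires, +1 burnt (F count now 1)
Step 8: +2 fires, +1 burnt (F count now 2)
Step 9: +0 fires, +2 burnt (F count now 0)
Fire out after step 9
Initially T: 22, now '.': 24
Total burnt (originally-T cells now '.'): 16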